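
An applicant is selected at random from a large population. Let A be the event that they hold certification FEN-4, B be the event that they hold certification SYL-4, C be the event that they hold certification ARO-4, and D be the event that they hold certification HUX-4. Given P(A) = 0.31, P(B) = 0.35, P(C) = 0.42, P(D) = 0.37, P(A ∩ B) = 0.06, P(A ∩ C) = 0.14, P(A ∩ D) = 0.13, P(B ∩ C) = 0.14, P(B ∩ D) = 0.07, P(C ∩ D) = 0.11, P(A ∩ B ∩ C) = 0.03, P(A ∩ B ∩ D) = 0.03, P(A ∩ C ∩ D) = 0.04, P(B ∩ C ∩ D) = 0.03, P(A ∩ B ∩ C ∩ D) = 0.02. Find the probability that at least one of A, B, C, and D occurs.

Using inclusion–exclusion:
P(A ∪ B ∪ C ∪ D) = 0.31 + 0.35 + 0.42 + 0.37 − 0.06 − 0.14 − 0.13 − 0.14 − 0.07 − 0.11 + 0.03 + 0.03 + 0.04 + 0.03 − 0.02 = 0.91

0.91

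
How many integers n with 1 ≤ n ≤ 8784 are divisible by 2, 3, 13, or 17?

6240

By inclusion-exclusion,
floor(8784/2) + floor(8784/3) + floor(8784/13) + floor(8784/17) − floor(8784/6) − floor(8784/26) − floor(8784/34) − floor(8784/39) − floor(8784/51) − floor(8784/221) + floor(8784/78) + floor(8784/102) + floor(8784/442) + floor(8784/663) − floor(8784/1326) = 4392 + 2928 + 675 + 516 − 1464 − 337 − 258 − 225 − 172 − 39 + 112 + 86 + 19 + 13 − 6 = 6240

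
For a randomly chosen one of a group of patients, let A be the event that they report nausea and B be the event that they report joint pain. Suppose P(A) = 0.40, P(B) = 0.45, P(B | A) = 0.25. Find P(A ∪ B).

P(A ∩ B) = P(A)·P(B|A) = 0.40 × 0.25 = 0.10
Using inclusion–exclusion:
P(A ∪ B) = 0.40 + 0.45 − 0.10 = 0.75

0.75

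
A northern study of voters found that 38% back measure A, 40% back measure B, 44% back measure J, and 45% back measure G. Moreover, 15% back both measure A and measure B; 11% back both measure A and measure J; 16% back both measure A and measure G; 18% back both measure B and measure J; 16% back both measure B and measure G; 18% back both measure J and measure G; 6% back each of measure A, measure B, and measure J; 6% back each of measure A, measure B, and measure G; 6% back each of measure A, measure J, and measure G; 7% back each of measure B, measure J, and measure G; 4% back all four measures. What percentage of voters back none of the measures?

Apply inclusion-exclusion:
P(union) = 38 + 40 + 44 + 45 − 15 − 11 − 16 − 18 − 16 − 18 + 6 + 6 + 6 + 7 − 4 = 94%
P(none) = 100% − 94% = 6%

6%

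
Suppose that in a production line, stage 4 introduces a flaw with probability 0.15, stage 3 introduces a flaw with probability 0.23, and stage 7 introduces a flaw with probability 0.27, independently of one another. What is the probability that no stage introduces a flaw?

P(none) = (1 − 0.15) × (1 − 0.23) × (1 − 0.27) = 0.85 × 0.77 × 0.73 = 0.477785

0.477785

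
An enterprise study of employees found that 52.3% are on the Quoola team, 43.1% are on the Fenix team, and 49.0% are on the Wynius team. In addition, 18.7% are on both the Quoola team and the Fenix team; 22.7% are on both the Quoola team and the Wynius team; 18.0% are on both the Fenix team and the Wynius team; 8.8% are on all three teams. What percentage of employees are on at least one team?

93.8%

Inclusion–exclusion gives
P(≥1) = 52.3 + 43.1 + 49.0 − 18.7 − 22.7 − 18.0 + 8.8 = 93.8%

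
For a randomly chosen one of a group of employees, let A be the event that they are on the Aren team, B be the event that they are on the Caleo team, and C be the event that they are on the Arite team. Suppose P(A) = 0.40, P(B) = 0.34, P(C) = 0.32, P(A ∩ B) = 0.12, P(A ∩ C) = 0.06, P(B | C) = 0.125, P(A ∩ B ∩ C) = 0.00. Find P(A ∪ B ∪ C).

P(B ∩ C) = P(C)·P(B|C) = 0.32 × 0.125 = 0.04
Inclusion–exclusion gives
P(A ∪ B ∪ C) = 0.40 + 0.34 + 0.32 − 0.12 − 0.06 − 0.04 + 0.00 = 0.84

0.84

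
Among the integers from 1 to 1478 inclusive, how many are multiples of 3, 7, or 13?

698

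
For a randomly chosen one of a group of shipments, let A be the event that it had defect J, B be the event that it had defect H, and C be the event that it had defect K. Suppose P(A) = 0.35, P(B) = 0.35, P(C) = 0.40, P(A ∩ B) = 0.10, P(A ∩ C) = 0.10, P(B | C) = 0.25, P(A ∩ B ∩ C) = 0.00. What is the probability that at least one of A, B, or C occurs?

0.80

P(B ∩ C) = P(C)·P(B|C) = 0.40 × 0.25 = 0.10
Apply inclusion-exclusion:
P(A ∪ B ∪ C) = 0.35 + 0.35 + 0.40 − 0.10 − 0.10 − 0.10 + 0.00 = 0.80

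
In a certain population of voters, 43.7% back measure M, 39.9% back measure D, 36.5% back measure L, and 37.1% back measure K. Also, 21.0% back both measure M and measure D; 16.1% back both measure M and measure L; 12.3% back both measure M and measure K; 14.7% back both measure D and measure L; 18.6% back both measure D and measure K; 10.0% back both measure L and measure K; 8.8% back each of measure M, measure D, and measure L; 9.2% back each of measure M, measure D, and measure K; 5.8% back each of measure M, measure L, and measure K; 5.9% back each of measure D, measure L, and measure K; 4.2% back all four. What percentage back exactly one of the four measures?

P(exactly one) = 43.7 + 39.9 + 36.5 + 37.1 − 2·21.0 − 2·16.1 − 2·12.3 − 2·14.7 − 2·18.6 − 2·10.0 + 3·8.8 + 3·9.2 + 3·5.8 + 3·5.9 − 4·4.2 = 44.1%

44.1%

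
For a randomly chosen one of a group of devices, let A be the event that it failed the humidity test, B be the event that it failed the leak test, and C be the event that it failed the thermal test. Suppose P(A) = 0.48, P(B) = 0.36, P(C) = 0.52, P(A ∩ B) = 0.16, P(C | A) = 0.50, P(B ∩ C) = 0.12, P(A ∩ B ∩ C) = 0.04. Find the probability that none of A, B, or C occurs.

P(A ∩ C) = P(A)·P(C|A) = 0.48 × 0.50 = 0.24
By inclusion–exclusion:
P(A ∪ B ∪ C) = 0.48 + 0.36 + 0.52 − 0.16 − 0.24 − 0.12 + 0.04 = 0.88
P(none) = 1 − 0.88 = 0.12

0.12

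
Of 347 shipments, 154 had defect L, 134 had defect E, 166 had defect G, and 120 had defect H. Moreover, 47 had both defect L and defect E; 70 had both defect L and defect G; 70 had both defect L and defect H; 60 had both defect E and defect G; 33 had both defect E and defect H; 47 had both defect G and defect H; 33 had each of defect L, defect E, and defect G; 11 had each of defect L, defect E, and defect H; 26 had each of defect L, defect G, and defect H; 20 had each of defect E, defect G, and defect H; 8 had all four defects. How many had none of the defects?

18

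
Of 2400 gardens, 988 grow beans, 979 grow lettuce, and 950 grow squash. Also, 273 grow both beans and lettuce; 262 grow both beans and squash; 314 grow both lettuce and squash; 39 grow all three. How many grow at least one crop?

2107

By inclusion–exclusion:
N(≥1) = 988 + 979 + 950 − 273 − 262 − 314 + 39 = 2107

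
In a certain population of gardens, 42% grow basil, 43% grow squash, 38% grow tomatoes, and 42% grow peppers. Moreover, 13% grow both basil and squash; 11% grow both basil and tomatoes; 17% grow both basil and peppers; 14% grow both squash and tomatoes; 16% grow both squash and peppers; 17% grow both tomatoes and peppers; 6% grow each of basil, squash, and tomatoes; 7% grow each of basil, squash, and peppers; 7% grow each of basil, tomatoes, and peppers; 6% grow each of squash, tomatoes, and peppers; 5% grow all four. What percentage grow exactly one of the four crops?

By inclusion–exclusion (exactly-one form):
P(exactly one) = 42 + 43 + 38 + 42 − 2·13 − 2·11 − 2·17 − 2·14 − 2·16 − 2·17 + 3·6 + 3·7 + 3·7 + 3·6 − 4·5 = 47%

47%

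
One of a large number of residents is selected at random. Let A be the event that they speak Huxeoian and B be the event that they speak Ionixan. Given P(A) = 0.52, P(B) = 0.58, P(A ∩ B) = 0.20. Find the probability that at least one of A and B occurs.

0.90

P(A ∪ B) = 0.52 + 0.58 − 0.20 = 0.90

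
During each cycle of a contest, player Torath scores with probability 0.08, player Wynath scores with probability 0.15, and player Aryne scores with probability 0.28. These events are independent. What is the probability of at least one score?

0.43696

P(none) = (1 − 0.08) × (1 − 0.15) × (1 − 0.28) = 0.92 × 0.85 × 0.72 = 0.56304
P(at least one) = 1 − 0.56304 = 0.43696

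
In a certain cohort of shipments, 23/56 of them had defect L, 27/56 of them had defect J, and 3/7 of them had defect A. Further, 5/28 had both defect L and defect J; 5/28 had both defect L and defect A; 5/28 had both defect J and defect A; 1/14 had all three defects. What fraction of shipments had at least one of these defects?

P(at least one) = 23/56 + 27/56 + 3/7 − 5/28 − 5/28 − 5/28 + 1/14 = 6/7

6/7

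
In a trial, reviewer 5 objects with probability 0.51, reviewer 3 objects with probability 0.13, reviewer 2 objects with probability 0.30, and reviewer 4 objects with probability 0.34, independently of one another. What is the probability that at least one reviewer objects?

P(none) = (1 − 0.51) × (1 − 0.13) × (1 − 0.30) × (1 − 0.34) = 0.49 × 0.87 × 0.70 × 0.66 = 0.1969506
P(at least one) = 1 − 0.1969506 = 0.8030494

0.8030494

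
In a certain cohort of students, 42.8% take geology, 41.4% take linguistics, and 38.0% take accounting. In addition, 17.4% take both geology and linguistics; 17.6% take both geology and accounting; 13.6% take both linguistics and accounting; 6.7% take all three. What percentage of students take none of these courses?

19.7%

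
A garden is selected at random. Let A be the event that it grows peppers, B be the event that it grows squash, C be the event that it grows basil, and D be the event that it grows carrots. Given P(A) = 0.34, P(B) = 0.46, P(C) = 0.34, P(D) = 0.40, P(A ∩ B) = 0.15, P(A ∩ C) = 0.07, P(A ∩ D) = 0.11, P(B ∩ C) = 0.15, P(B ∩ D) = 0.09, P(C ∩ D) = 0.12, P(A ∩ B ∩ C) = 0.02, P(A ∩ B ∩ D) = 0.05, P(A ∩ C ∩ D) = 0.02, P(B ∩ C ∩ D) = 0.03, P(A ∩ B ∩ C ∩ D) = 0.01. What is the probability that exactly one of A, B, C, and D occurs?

P(exactly one) = 0.34 + 0.46 + 0.34 + 0.40 − 2·0.15 − 2·0.07 − 2·0.11 − 2·0.15 − 2·0.09 − 2·0.12 + 3·0.02 + 3·0.05 + 3·0.02 + 3·0.03 − 4·0.01 = 0.48

0.48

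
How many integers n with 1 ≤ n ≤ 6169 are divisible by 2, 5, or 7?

3084 + 1233 + 881 − 616 − 440 − 176 + 88 = 4054

4054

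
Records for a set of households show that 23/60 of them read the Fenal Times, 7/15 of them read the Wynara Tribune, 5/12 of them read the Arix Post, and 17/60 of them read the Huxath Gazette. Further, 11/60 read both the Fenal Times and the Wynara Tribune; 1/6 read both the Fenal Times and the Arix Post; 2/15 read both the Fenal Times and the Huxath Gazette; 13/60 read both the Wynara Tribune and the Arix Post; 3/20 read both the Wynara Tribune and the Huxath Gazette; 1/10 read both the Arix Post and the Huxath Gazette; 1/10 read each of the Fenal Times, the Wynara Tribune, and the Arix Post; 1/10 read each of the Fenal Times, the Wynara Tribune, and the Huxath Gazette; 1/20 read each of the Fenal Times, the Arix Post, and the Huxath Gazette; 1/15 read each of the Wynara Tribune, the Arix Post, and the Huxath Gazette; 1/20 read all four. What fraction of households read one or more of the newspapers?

13/15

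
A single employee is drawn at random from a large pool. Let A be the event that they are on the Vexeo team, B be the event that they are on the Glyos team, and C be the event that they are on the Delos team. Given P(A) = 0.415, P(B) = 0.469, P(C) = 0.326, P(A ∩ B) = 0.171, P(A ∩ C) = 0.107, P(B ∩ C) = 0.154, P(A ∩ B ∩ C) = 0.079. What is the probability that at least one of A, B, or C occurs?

P(A ∪ B ∪ C) = 0.415 + 0.469 + 0.326 − 0.171 − 0.107 − 0.154 + 0.079 = 0.857

0.857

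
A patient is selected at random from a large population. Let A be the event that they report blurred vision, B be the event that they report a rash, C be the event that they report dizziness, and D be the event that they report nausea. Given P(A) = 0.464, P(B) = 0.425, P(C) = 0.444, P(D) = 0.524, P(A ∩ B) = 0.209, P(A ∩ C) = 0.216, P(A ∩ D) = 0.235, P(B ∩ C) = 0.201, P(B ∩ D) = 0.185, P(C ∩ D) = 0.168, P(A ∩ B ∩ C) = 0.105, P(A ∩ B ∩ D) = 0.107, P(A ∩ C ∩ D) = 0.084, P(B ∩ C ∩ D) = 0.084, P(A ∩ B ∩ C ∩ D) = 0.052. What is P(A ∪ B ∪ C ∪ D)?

0.971

P(A ∪ B ∪ C ∪ D) = 0.464 + 0.425 + 0.444 + 0.524 − 0.209 − 0.216 − 0.235 − 0.201 − 0.185 − 0.168 + 0.105 + 0.107 + 0.084 + 0.084 − 0.052 = 0.971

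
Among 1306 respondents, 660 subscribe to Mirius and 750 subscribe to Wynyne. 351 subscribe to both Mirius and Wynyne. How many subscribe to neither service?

247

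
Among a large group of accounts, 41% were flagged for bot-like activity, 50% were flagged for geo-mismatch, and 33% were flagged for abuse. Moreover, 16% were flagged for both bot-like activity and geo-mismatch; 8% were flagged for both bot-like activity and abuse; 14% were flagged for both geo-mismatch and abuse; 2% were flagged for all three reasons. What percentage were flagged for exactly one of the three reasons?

54%

P(exactly one) = 41 + 50 + 33 − 2·16 − 2·8 − 2·14 + 3·2 = 54%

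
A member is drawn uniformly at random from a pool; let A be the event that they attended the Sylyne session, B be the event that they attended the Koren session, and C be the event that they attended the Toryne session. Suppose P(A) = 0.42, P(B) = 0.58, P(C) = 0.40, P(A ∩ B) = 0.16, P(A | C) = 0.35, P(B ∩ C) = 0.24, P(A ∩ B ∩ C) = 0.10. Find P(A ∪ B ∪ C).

0.96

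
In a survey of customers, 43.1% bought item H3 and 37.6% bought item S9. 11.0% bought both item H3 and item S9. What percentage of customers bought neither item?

Inclusion–exclusion gives
P(union) = 43.1 + 37.6 − 11.0 = 69.7%
P(none) = 100% − 69.7% = 30.3%

30.3%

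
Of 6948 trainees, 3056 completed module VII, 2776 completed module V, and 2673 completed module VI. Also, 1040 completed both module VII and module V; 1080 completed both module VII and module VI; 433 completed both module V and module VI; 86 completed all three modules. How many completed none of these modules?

910

Using inclusion–exclusion:
|at least one| = 3056 + 2776 + 2673 − 1040 − 1080 − 433 + 86 = 6038
None: 6948 − 6038 = 910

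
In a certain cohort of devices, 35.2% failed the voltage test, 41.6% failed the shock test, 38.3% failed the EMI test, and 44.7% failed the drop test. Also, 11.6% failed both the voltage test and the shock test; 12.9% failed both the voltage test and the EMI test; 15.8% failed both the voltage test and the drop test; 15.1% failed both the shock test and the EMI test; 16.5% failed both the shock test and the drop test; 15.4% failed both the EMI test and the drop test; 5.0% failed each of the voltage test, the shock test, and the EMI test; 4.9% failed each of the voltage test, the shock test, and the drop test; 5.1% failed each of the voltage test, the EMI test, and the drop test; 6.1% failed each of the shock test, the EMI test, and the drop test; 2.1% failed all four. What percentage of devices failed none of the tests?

8.5%

By inclusion–exclusion:
P(≥1) = 35.2 + 41.6 + 38.3 + 44.7 − 11.6 − 12.9 − 15.8 − 15.1 − 16.5 − 15.4 + 5.0 + 4.9 + 5.1 + 6.1 − 2.1 = 91.5%
P(none) = 100% − 91.5% = 8.5%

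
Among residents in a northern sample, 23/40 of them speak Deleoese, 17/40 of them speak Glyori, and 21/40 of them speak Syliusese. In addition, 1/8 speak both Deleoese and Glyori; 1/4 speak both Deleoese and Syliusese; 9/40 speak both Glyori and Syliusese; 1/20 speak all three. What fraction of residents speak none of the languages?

Apply inclusion-exclusion:
P(≥1) = 23/40 + 17/40 + 21/40 − 1/8 − 1/4 − 9/40 + 1/20 = 39/40
P(none) = 1 − 39/40 = 1/40

1/40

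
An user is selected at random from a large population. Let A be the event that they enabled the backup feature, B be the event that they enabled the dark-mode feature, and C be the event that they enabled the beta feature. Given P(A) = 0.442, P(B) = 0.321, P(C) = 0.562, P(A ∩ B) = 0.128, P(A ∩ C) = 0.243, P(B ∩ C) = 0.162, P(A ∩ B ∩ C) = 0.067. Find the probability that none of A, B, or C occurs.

P(A ∪ B ∪ C) = 0.442 + 0.321 + 0.562 − 0.128 − 0.243 − 0.162 + 0.067 = 0.859
P(none) = 1 − 0.859 = 0.141

0.141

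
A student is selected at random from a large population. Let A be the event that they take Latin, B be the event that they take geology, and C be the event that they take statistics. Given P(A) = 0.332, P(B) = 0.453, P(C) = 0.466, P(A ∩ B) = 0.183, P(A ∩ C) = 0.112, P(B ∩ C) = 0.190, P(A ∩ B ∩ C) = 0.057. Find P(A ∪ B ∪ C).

0.823

By inclusion–exclusion:
P(A ∪ B ∪ C) = 0.332 + 0.453 + 0.466 − 0.183 − 0.112 − 0.190 + 0.057 = 0.823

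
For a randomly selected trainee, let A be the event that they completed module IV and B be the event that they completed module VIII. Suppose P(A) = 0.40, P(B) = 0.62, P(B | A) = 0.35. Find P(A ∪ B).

0.88

P(A ∩ B) = P(A)·P(B|A) = 0.40 × 0.35 = 0.14
P(A ∪ B) = 0.40 + 0.62 − 0.14 = 0.88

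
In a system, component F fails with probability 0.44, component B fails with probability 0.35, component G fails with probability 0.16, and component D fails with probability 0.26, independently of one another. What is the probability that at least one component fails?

0.7737376

Since the events are independent, P(none) is the product of the individual non-occurrence probabilities.
P(none) = (1 − 0.44) × (1 − 0.35) × (1 − 0.16) × (1 − 0.26) = 0.56 × 0.65 × 0.84 × 0.74 = 0.2262624
P(at least one) = 1 − 0.2262624 = 0.7737376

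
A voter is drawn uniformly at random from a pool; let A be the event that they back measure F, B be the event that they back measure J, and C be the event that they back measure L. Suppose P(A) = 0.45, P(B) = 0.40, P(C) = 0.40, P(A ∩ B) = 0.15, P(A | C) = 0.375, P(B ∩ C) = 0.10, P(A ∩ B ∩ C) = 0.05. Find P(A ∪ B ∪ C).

0.90

P(A ∩ C) = P(C)·P(A|C) = 0.40 × 0.375 = 0.15
By inclusion–exclusion:
P(A ∪ B ∪ C) = 0.45 + 0.40 + 0.40 − 0.15 − 0.15 − 0.10 + 0.05 = 0.90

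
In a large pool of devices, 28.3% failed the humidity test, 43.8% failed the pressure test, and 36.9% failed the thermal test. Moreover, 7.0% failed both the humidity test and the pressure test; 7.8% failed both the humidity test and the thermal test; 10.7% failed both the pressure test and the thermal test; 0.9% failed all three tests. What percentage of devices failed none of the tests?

Apply inclusion-exclusion:
P(at least one) = 28.3 + 43.8 + 36.9 − 7.0 − 7.8 − 10.7 + 0.9 = 84.4%
P(none) = 100% − 84.4% = 15.6%

15.6%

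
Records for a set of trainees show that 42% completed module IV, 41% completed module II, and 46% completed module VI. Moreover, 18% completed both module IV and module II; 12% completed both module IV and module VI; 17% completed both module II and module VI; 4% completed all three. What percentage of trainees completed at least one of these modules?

86%

By inclusion-exclusion,
P(union) = 42 + 41 + 46 − 18 − 12 − 17 + 4 = 86%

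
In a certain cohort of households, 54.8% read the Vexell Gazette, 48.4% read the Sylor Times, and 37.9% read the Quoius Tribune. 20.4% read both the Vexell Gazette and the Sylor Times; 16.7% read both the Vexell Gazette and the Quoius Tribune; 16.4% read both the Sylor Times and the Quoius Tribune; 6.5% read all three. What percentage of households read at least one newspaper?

Inclusion–exclusion gives
P(union) = 54.8 + 48.4 + 37.9 − 20.4 − 16.7 − 16.4 + 6.5 = 94.1%

94.1%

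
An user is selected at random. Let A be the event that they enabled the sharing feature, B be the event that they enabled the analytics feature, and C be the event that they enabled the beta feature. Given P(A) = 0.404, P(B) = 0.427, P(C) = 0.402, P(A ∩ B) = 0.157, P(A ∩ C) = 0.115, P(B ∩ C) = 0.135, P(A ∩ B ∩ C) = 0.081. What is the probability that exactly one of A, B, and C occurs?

0.662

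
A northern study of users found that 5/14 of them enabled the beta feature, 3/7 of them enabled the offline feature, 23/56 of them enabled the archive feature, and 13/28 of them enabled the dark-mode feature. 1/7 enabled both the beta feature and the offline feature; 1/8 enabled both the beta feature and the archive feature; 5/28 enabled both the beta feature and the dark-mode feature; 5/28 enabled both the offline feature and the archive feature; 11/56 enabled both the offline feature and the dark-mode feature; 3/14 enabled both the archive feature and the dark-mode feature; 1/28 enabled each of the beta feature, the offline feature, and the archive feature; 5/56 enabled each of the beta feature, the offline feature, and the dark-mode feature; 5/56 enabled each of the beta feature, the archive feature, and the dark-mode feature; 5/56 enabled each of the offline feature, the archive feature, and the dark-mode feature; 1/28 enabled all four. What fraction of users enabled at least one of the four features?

P(at least one) = 5/14 + 3/7 + 23/56 + 13/28 − 1/7 − 1/8 − 5/28 − 5/28 − 11/56 − 3/14 + 1/28 + 5/56 + 5/56 + 5/56 − 1/28 = 25/28

25/28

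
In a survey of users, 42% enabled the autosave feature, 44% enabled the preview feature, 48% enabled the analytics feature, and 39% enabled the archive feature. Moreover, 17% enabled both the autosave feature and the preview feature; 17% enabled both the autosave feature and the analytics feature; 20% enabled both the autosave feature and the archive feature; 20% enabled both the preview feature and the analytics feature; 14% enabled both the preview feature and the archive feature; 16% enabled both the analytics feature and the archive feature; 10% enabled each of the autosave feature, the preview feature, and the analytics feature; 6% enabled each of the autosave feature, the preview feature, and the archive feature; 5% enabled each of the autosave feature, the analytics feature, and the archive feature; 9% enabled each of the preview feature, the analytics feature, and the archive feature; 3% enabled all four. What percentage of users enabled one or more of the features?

96%

Apply inclusion-exclusion:
P(at least one) = 42 + 44 + 48 + 39 − 17 − 17 − 20 − 20 − 14 − 16 + 10 + 6 + 5 + 9 − 3 = 96%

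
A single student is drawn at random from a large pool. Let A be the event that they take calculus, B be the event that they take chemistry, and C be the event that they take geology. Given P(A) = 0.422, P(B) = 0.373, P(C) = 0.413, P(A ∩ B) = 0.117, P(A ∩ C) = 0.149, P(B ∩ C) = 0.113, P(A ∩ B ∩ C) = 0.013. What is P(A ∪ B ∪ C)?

P(A ∪ B ∪ C) = 0.422 + 0.373 + 0.413 − 0.117 − 0.149 − 0.113 + 0.013 = 0.842

0.842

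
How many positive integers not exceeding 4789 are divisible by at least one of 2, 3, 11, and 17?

3422

Using inclusion–exclusion:
floor(4789/2) + floor(4789/3) + floor(4789/11) + floor(4789/17) − floor(4789/6) − floor(4789/22) − floor(4789/34) − floor(4789/33) − floor(4789/51) − floor(4789/187) + floor(4789/66) + floor(4789/102) + floor(4789/374) + floor(4789/561) − floor(4789/1122) = 2394 + 1596 + 435 + 281 − 798 − 217 − 140 − 145 − 93 − 25 + 72 + 46 + 12 + 8 − 4 = 3422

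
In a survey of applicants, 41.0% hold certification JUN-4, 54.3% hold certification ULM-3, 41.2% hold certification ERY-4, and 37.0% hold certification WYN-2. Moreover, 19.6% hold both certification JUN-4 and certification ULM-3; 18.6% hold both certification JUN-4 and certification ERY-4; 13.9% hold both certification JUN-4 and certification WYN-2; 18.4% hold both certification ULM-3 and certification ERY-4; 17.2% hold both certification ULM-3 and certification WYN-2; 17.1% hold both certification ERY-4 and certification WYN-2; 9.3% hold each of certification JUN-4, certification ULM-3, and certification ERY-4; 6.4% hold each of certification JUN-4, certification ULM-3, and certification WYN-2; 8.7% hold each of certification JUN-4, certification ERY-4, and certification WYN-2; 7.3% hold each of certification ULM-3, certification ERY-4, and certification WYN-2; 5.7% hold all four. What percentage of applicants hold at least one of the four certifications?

94.7%

P(union) = 41.0 + 54.3 + 41.2 + 37.0 − 19.6 − 18.6 − 13.9 − 18.4 − 17.2 − 17.1 + 9.3 + 6.4 + 8.7 + 7.3 − 5.7 = 94.7%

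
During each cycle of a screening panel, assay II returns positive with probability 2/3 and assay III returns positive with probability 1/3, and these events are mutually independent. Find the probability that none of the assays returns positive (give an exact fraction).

2/9

P(none) = (1 − 2/3) × (1 − 1/3) = 1/3 × 2/3 = 2/9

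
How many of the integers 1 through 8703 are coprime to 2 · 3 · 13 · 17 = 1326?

2520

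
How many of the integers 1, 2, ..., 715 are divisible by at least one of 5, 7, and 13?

263

By inclusion–exclusion:
floor(715/5) + floor(715/7) + floor(715/13) − floor(715/35) − floor(715/65) − floor(715/91) + floor(715/455) = 143 + 102 + 55 − 20 − 11 − 7 + 1 = 263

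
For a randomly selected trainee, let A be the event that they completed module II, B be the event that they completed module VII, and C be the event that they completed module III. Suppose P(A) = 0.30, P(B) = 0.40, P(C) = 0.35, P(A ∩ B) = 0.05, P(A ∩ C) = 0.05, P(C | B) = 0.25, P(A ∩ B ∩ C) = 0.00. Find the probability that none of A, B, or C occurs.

P(B ∩ C) = P(B)·P(C|B) = 0.40 × 0.25 = 0.10
By inclusion-exclusion,
P(A ∪ B ∪ C) = 0.30 + 0.40 + 0.35 − 0.05 − 0.05 − 0.10 + 0.00 = 0.85
P(none) = 1 − 0.85 = 0.15

0.15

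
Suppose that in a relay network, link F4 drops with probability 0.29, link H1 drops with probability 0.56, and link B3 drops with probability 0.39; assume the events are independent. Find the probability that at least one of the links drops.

0.809436

P(none) = (1 − 0.29) × (1 − 0.56) × (1 − 0.39) = 0.71 × 0.44 × 0.61 = 0.190564
P(at least one) = 1 − 0.190564 = 0.809436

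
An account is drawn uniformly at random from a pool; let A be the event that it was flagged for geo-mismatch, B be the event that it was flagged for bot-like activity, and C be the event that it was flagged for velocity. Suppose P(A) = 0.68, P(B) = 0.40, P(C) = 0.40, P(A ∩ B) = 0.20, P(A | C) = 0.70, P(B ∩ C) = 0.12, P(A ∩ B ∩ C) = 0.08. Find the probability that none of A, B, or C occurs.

0.04

P(A ∩ C) = P(C)·P(A|C) = 0.40 × 0.70 = 0.28
P(A ∪ B ∪ C) = 0.68 + 0.40 + 0.40 − 0.20 − 0.28 − 0.12 + 0.08 = 0.96
P(none) = 1 − 0.96 = 0.04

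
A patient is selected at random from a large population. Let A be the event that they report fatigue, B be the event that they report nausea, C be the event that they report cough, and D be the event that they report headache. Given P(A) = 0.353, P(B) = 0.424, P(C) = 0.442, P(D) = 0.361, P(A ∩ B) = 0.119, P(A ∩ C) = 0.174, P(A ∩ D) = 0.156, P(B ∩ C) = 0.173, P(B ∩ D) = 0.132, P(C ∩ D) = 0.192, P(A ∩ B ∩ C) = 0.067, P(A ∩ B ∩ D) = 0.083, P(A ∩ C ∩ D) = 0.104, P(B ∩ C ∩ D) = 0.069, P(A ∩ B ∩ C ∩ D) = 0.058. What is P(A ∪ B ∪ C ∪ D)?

By inclusion-exclusion,
P(A ∪ B ∪ C ∪ D) = 0.353 + 0.424 + 0.442 + 0.361 − 0.119 − 0.174 − 0.156 − 0.173 − 0.132 − 0.192 + 0.067 + 0.083 + 0.104 + 0.069 − 0.058 = 0.899

0.899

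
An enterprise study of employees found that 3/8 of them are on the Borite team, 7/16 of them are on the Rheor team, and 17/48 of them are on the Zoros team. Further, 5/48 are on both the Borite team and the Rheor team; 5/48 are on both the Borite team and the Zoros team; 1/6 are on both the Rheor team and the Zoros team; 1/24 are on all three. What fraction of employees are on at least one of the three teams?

5/6

Apply inclusion-exclusion:
P(≥1) = 3/8 + 7/16 + 17/48 − 5/48 − 5/48 − 1/6 + 1/24 = 5/6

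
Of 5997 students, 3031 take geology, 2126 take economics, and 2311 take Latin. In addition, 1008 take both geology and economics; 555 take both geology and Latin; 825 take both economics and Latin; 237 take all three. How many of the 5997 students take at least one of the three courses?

Inclusion–exclusion gives
|union| = 3031 + 2126 + 2311 − 1008 − 555 − 825 + 237 = 5317

5317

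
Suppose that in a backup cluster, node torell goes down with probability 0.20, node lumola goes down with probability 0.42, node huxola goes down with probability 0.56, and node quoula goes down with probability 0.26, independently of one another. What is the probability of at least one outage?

0.8489216

P(none) = (1 − 0.20) × (1 − 0.42) × (1 − 0.56) × (1 − 0.26) = 0.80 × 0.58 × 0.44 × 0.74 = 0.1510784
P(at least one) = 1 − 0.1510784 = 0.8489216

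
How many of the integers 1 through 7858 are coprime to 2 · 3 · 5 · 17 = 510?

3929 + 2619 + 1571 + 462 − 1309 − 785 − 231 − 523 − 154 − 92 + 261 + 77 + 46 + 30 − 15 = 5886
7858 − 5886 = 1972

1972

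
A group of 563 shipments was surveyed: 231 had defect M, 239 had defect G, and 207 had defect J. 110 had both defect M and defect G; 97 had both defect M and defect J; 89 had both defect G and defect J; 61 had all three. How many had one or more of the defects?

N(≥1) = 231 + 239 + 207 − 110 − 97 − 89 + 61 = 442

442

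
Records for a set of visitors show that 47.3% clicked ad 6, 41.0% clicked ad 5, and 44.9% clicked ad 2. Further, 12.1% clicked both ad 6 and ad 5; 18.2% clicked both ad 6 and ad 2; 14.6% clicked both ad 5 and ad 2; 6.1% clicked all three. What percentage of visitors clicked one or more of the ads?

94.4%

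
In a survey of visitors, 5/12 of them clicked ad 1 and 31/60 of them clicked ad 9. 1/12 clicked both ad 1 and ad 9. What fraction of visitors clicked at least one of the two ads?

Inclusion–exclusion gives
P(union) = 5/12 + 31/60 − 1/12 = 17/20

17/20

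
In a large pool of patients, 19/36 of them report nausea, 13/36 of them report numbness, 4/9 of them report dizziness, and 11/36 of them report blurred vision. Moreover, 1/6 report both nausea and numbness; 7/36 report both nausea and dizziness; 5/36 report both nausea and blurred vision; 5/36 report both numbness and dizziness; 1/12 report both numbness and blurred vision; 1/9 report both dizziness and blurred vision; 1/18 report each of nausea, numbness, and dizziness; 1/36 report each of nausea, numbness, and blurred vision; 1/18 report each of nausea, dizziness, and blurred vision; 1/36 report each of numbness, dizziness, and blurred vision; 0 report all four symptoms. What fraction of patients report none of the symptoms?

1/36

Inclusion–exclusion gives
P(at least one) = 19/36 + 13/36 + 4/9 + 11/36 − 1/6 − 7/36 − 5/36 − 5/36 − 1/12 − 1/9 + 1/18 + 1/36 + 1/18 + 1/36 − 0 = 35/36
P(none) = 1 − 35/36 = 1/36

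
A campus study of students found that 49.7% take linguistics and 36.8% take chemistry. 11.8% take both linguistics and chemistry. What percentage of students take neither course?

25.3%

P(union) = 49.7 + 36.8 − 11.8 = 74.7%
P(none) = 100% − 74.7% = 25.3%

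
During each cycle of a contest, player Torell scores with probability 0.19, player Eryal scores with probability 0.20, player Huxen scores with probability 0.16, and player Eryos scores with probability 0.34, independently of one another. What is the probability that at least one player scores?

Independence gives P(none) = ∏(1 − pᵢ).
P(none) = (1 − 0.19) × (1 − 0.20) × (1 − 0.16) × (1 − 0.34) = 0.81 × 0.80 × 0.84 × 0.66 = 0.3592512
P(at least one) = 1 − 0.3592512 = 0.6407488

0.6407488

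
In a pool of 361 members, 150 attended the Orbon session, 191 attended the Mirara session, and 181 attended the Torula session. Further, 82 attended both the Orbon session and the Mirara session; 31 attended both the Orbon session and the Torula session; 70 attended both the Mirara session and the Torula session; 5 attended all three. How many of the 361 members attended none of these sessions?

17

By inclusion-exclusion,
|at least one| = 150 + 191 + 181 − 82 − 31 − 70 + 5 = 344
None: 361 − 344 = 17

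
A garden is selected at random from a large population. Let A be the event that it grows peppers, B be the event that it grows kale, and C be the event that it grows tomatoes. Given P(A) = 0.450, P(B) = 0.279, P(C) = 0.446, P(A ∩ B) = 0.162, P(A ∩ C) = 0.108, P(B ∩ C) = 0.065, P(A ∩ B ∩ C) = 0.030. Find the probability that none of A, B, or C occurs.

P(A ∪ B ∪ C) = 0.450 + 0.279 + 0.446 − 0.162 − 0.108 − 0.065 + 0.030 = 0.870
P(none) = 1 − 0.870 = 0.130

0.130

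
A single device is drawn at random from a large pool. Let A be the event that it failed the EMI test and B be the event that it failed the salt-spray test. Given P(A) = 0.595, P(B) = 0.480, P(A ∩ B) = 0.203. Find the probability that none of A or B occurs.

By inclusion–exclusion:
P(A ∪ B) = 0.595 + 0.480 − 0.203 = 0.872
P(none) = 1 − 0.872 = 0.128

0.128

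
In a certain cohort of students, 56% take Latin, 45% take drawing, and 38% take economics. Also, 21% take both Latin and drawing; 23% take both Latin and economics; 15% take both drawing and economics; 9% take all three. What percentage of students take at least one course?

89%

By inclusion-exclusion,
P(≥1) = 56 + 45 + 38 − 21 − 23 − 15 + 9 = 89%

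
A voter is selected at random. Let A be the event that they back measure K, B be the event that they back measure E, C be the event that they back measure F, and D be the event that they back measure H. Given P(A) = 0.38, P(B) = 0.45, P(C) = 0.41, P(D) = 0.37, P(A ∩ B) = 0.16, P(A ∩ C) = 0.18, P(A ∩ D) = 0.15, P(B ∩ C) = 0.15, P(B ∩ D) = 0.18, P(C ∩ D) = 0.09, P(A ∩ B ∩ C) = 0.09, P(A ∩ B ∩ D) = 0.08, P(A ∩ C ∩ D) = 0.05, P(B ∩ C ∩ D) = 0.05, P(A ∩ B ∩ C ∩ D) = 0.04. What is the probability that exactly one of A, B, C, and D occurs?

By inclusion–exclusion (exactly-one form):
P(exactly one) = 0.38 + 0.45 + 0.41 + 0.37 − 2·0.16 − 2·0.18 − 2·0.15 − 2·0.15 − 2·0.18 − 2·0.09 + 3·0.09 + 3·0.08 + 3·0.05 + 3·0.05 − 4·0.04 = 0.44

0.44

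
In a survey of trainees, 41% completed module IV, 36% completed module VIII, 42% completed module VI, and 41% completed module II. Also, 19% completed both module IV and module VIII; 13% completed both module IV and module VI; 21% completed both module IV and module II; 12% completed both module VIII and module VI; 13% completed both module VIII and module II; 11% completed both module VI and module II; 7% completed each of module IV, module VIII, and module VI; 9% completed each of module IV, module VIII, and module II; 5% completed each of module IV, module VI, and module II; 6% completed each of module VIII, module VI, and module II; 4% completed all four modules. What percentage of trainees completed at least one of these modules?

P(union) = 41 + 36 + 42 + 41 − 19 − 13 − 21 − 12 − 13 − 11 + 7 + 9 + 5 + 6 − 4 = 94%

94%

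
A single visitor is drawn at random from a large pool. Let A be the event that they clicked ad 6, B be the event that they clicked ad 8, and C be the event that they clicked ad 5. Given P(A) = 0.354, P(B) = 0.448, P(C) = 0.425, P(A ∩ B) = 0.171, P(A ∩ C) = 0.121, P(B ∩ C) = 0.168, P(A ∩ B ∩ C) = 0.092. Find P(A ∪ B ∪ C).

0.859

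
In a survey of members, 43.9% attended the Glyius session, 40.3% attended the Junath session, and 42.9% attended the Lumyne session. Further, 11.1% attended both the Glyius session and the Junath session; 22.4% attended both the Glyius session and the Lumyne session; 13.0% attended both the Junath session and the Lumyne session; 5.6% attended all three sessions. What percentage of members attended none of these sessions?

Apply inclusion-exclusion:
P(at least one) = 43.9 + 40.3 + 42.9 − 11.1 − 22.4 − 13.0 + 5.6 = 86.2%
P(none) = 100% − 86.2% = 13.8%

13.8%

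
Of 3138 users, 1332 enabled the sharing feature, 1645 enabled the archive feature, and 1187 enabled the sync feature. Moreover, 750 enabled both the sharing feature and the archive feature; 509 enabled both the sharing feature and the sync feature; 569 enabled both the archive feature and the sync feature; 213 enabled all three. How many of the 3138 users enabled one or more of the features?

2549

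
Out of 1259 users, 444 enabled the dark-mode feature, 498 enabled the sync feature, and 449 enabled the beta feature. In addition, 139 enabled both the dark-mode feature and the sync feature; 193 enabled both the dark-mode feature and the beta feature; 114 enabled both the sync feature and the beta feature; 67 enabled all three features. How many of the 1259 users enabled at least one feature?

Apply inclusion-exclusion:
N(≥1) = 444 + 498 + 449 − 139 − 193 − 114 + 67 = 1012

1012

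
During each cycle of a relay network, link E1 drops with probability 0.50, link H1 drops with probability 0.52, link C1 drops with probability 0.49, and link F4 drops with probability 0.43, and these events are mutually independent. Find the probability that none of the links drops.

P(none) = (1 − 0.50) × (1 − 0.52) × (1 − 0.49) × (1 − 0.43) = 0.50 × 0.48 × 0.51 × 0.57 = 0.069768

0.069768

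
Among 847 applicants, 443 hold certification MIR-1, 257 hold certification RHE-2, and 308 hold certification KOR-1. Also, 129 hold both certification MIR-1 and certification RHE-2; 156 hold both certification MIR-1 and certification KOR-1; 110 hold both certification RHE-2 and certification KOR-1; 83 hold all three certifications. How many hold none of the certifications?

151

N(≥1) = 443 + 257 + 308 − 129 − 156 − 110 + 83 = 696
None: 847 − 696 = 151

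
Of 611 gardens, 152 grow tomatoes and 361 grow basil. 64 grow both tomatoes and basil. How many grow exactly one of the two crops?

Using the inclusion–exclusion count for exactly one event:
N(exactly one) = 152 + 361 − 2·64 = 385

385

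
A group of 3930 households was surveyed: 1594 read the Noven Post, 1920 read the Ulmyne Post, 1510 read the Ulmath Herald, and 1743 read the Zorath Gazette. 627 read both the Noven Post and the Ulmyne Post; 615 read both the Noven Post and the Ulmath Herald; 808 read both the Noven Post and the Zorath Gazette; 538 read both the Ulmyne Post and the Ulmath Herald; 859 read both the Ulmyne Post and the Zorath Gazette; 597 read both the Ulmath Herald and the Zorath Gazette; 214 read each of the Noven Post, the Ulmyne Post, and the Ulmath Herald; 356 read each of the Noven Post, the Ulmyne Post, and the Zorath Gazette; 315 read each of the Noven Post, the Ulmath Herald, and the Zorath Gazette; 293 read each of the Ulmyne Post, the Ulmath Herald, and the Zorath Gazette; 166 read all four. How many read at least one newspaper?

3735

N(≥1) = 1594 + 1920 + 1510 + 1743 − 627 − 615 − 808 − 538 − 859 − 597 + 214 + 356 + 315 + 293 − 166 = 3735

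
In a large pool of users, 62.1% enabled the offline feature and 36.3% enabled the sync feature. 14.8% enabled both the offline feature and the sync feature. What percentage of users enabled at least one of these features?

83.6%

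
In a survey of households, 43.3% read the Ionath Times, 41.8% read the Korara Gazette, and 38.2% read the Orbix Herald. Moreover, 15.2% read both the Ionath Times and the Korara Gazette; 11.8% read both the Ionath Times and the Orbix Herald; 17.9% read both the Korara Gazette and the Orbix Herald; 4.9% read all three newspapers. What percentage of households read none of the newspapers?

16.7%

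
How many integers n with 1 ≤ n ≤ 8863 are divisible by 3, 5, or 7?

4811

By inclusion–exclusion:
floor(8863/3) + floor(8863/5) + floor(8863/7) − floor(8863/15) − floor(8863/21) − floor(8863/35) + floor(8863/105) = 2954 + 1772 + 1266 − 590 − 422 − 253 + 84 = 4811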